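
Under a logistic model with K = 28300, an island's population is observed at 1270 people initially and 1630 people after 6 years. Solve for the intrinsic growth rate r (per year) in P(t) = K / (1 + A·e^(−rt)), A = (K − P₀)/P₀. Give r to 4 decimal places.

A = (28300 − 1270)/1270 = 21.28346
1630 = 28300/(1 + 21.28346·e^(−r·6)) → e^(−6r) = (17.36196 − 1)/21.28346 = 0.768764
r = −ln(0.768764)/6 = 0.26297/6

r ≈ 0.0438 per year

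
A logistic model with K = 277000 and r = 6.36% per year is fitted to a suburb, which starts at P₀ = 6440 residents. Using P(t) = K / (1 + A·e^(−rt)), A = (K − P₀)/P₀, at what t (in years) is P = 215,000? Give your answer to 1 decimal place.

t ≈ 78.3 years

A = (277000 − 6440)/6440 = 42.01242
215000 = 277000/(1 + 42.01242·e^(−0.0636t)) → 1 + 42.01242·e^(−0.0636t) = 1.28837
e^(−0.0636t) = 0.006864 → t = ln(145.68824)/0.0636 = 4.98147/0.0636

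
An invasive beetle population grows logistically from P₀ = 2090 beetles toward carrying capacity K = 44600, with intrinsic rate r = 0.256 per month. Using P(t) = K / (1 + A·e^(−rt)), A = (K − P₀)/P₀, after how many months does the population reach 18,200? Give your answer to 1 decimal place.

t ≈ 10.3 months

A = (44600 − 2090)/2090 = 20.33971
18200 = 44600/(1 + 20.33971·e^(−0.256t)) → 1 + 20.33971·e^(−0.256t) = 2.45055
e^(−0.256t) = 0.071316 → t = ln(14.02207)/0.256 = 2.64063/0.256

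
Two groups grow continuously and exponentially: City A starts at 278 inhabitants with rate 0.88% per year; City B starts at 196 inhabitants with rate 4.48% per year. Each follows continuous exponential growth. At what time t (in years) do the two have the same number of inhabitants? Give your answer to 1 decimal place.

278·e^(0.0088t) = 196·e^(0.0448t)
278/196 = e^((0.0448 − 0.0088)t) → ln(1.41837) = 0.036·t
t = 0.34951 / 0.036

t ≈ 9.7 years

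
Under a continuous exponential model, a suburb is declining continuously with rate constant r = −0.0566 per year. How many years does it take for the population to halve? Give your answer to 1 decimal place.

half-life ≈ 12.2 years

half-life = ln(2) / |r| = 0.69315 / 0.0566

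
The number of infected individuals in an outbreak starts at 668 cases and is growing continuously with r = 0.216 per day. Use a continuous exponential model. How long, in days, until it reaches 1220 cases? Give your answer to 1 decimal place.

t ≈ 2.8 days

1220 = 668 · e^(0.216·t)
t = ln(1220/668) / 0.216 = ln(1.82635) / 0.216 = 0.60232 / 0.216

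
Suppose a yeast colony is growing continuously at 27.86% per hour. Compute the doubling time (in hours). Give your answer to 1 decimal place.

doubling time = ln(2) / |r| = 0.69315 / 0.2786

doubling time ≈ 2.5 hours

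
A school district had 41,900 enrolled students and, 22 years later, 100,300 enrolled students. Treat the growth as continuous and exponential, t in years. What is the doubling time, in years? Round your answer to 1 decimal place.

doubling time ≈ 17.5 years

r = ln(100300/41900) / 22 = ln(2.39379) / 22 ≈ 0.039676 per year
doubling time = ln 2 / |r| = 0.69315 / 0.039676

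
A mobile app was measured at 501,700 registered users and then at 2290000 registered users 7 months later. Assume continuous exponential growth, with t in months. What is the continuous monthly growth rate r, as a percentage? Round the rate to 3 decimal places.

2290000 = 501700 · e^(r·7)
e^(7r) = 2290000/501700 = 4.56448
r = ln(4.56448) / 7 = 1.5183 / 7

r ≈ 21.690% per month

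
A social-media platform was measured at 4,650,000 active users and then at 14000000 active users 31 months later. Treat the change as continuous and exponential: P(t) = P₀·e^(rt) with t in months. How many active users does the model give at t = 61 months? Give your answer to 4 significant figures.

≈ 40,680,000 active users

r = ln(14000000/4650000) / 31 ≈ 0.035555 per month
P(61) = 4650000 · e^(0.035555·61) = 4650000 · 8.74801 ≈ 40678224.31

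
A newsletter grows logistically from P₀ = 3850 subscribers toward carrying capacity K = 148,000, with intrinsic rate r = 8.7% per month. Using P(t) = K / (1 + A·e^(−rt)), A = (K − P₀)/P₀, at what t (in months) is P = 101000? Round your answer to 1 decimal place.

A = (148000 − 3850)/3850 = 37.44156
101000 = 148000/(1 + 37.44156·e^(−0.087t)) → 1 + 37.44156·e^(−0.087t) = 1.46535
e^(−0.087t) = 0.012429 → t = ln(80.45952)/0.087 = 4.38775/0.087

t ≈ 50.4 months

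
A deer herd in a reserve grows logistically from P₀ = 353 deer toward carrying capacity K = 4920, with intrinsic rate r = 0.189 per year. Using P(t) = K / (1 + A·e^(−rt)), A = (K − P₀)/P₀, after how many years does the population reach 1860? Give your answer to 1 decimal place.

A = (4920 − 353)/353 = 12.93768
1860 = 4920/(1 + 12.93768·e^(−0.189t)) → 1 + 12.93768·e^(−0.189t) = 2.64516
e^(−0.189t) = 0.12716 → t = ln(7.86408)/0.189 = 2.06231/0.189

t ≈ 10.9 years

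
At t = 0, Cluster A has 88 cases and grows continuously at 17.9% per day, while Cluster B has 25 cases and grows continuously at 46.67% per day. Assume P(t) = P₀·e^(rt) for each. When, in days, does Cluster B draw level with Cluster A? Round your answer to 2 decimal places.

88·e^(0.179t) = 25·e^(0.4667t)
88/25 = e^((0.4667 − 0.179)t) → ln(3.52) = 0.2877·t
t = 1.25846 / 0.2877

t ≈ 4.37 days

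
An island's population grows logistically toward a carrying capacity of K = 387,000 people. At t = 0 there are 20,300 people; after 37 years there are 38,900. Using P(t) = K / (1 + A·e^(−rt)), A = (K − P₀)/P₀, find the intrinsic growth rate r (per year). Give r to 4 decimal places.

r ≈ 0.0190 per year

A = (387000 − 20300)/20300 = 18.06404
38900 = 387000/(1 + 18.06404·e^(−r·37)) → e^(−37r) = (9.94859 − 1)/18.06404 = 0.495381
r = −ln(0.495381)/37 = 0.70243/37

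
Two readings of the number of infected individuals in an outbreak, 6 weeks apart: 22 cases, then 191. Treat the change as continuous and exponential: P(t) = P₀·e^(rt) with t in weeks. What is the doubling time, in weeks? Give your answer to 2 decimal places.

doubling time ≈ 1.92 weeks

r = ln(191/22) / 6 = ln(8.68182) / 6 ≈ 0.360205 per week
doubling time = ln 2 / |r| = 0.69315 / 0.360205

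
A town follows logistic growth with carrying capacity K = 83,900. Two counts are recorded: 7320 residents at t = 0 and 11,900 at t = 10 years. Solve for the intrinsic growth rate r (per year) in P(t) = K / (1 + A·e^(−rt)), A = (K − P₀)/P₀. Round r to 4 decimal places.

r ≈ 0.0548 per year

A = (83900 − 7320)/7320 = 10.46175
11900 = 83900/(1 + 10.46175·e^(−r·10)) → e^(−10r) = (7.05042 − 1)/10.46175 = 0.578337
r = −ln(0.578337)/10 = 0.5476/10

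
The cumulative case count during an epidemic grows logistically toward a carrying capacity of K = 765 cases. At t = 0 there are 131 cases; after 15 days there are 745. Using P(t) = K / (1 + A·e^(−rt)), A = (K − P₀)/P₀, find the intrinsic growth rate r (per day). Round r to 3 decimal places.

A = (765 − 131)/131 = 4.83969
745 = 765/(1 + 4.83969·e^(−r·15)) → e^(−15r) = (1.02685 − 1)/4.83969 = 0.005547
r = −ln(0.005547)/15 = 5.1945/15

r ≈ 0.346 per day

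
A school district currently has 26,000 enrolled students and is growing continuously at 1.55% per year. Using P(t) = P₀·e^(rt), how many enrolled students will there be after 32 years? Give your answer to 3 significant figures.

≈ 42,700 enrolled students

P(32) = 26000 · e^(0.0155·32) = 26000 · e^(0.496)
= 26000 · 1.64214 ≈ 42695.63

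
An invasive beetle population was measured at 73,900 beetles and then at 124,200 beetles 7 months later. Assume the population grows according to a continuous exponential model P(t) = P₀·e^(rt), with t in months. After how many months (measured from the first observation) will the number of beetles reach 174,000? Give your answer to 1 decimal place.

t ≈ 11.5 months

r = ln(124200/73900) / 7 ≈ 0.074169 per month
t = ln(174000/73900) / r = 0.85634 / 0.074169 ≈ 11.546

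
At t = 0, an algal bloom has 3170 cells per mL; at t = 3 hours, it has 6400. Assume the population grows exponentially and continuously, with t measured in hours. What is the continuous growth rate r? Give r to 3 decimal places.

6400 = 3170 · e^(r·3)
e^(3r) = 6400/3170 = 2.01893
r = ln(2.01893) / 3 = 0.70257 / 3

r ≈ 0.234 per hour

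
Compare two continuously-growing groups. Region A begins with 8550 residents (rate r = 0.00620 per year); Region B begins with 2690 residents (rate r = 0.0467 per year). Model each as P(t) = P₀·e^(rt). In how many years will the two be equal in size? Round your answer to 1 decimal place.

t ≈ 28.6 years

8550·e^(0.0062t) = 2690·e^(0.0467t)
8550/2690 = e^((0.0467 − 0.0062)t) → ln(3.17844) = 0.0405·t
t = 1.15639 / 0.0405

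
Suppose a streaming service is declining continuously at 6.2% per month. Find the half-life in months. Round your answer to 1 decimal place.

half-life = ln(2) / |r| = 0.69315 / 0.062

half-life ≈ 11.2 months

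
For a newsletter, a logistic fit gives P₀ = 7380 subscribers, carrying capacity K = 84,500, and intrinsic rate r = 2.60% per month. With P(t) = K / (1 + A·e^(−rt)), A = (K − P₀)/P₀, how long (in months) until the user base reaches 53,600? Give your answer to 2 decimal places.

A = (84500 − 7380)/7380 = 10.44986
53600 = 84500/(1 + 10.44986·e^(−0.026t)) → 1 + 10.44986·e^(−0.026t) = 1.57649
e^(−0.026t) = 0.055167 → t = ln(18.12663)/0.026 = 2.89738/0.026

t ≈ 111.44 months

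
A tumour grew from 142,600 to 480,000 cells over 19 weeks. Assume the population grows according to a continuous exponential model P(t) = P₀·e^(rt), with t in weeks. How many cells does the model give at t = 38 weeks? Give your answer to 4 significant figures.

≈ 1,616,000 cells

r = ln(480000/142600) / 19 ≈ 0.063881 per week
P(38) = 142600 · e^(0.063881·38) = 142600 · 11.33035 ≈ 1615708.27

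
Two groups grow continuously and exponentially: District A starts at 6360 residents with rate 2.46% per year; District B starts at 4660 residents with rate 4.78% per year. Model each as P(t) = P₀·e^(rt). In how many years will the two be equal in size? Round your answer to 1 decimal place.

t ≈ 13.4 years

6360·e^(0.0246t) = 4660·e^(0.0478t)
6360/4660 = e^((0.0478 − 0.0246)t) → ln(1.36481) = 0.0232·t
t = 0.31101 / 0.0232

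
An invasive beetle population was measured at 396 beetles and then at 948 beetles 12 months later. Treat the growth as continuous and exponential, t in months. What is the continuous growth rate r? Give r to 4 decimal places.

948 = 396 · e^(r·12)
e^(12r) = 948/396 = 2.39394
r = ln(2.39394) / 12 = 0.87294 / 12

r ≈ 0.0727 per month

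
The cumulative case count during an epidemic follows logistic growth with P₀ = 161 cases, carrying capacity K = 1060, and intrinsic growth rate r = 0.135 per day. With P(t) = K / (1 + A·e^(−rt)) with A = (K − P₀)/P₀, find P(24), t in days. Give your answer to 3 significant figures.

A = (1060 − 161)/161 = 5.58385
P(24) = 1060 / (1 + 5.58385·e^(−0.135·24)) = 1060 / (1 + 5.58385·0.039164)
= 1060 / 1.21869 ≈ 869.79

≈ 870 cases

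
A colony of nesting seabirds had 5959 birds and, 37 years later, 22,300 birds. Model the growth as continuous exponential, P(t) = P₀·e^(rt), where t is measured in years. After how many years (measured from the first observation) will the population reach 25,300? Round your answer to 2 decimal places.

t ≈ 40.54 years

r = ln(22300/5959) / 37 ≈ 0.035667 per year
t = ln(25300/5959) / r = 1.4459 / 0.035667 ≈ 40.539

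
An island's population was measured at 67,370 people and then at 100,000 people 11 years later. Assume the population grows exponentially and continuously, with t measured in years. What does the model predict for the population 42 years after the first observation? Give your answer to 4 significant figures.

r = ln(100000/67370) / 11 ≈ 0.035906 per year
P(42) = 67370 · e^(0.035906·42) = 67370 · 4.518 ≈ 304377.44

≈ 304,400 people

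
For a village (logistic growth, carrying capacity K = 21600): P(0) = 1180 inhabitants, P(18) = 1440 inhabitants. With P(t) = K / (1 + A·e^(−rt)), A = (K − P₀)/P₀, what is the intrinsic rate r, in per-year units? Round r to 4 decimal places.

r ≈ 0.0118 per year

A = (21600 − 1180)/1180 = 17.30508
1440 = 21600/(1 + 17.30508·e^(−r·18)) → e^(−18r) = (15 − 1)/17.30508 = 0.809011
r = −ln(0.809011)/18 = 0.21194/18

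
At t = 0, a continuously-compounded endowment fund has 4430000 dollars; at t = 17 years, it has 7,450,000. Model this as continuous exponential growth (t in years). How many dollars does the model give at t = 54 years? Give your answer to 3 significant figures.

r = ln(7450000/4430000) / 17 ≈ 0.030577 per year
P(54) = 4430000 · e^(0.030577·54) = 4430000 · 5.2131 ≈ 23094047.27

≈ 23,100,000 dollars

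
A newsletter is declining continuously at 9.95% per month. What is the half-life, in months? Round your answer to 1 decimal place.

half-life = ln(2) / |r| = 0.69315 / 0.0995

half-life ≈ 7.0 months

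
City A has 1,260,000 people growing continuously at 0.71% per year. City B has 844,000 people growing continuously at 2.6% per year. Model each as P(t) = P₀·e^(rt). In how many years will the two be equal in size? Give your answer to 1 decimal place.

t ≈ 21.2 years

1260000·e^(0.0071t) = 844000·e^(0.026t)
1260000/844000 = e^((0.026 − 0.0071)t) → ln(1.49289) = 0.0189·t
t = 0.40071 / 0.0189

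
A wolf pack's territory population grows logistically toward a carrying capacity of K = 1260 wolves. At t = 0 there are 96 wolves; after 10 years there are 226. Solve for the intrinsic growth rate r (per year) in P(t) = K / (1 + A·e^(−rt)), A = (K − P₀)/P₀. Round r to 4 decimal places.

A = (1260 − 96)/96 = 12.125
226 = 1260/(1 + 12.125·e^(−r·10)) → e^(−10r) = (5.57522 − 1)/12.125 = 0.377338
r = −ln(0.377338)/10 = 0.97461/10

r ≈ 0.0975 per year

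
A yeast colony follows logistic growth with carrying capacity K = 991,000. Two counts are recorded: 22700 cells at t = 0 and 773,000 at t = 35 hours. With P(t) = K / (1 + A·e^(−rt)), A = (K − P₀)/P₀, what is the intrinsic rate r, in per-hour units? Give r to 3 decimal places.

r ≈ 0.143 per hour

A = (991000 − 22700)/22700 = 42.65639
773000 = 991000/(1 + 42.65639·e^(−r·35)) → e^(−35r) = (1.28202 − 1)/42.65639 = 0.006611
r = −ln(0.006611)/35 = 5.01896/35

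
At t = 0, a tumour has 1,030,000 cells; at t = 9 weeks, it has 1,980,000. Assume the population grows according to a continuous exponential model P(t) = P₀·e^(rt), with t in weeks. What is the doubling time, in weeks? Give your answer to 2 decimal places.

r = ln(1980000/1030000) / 9 = ln(1.92233) / 9 ≈ 0.072615 per week
doubling time = ln 2 / |r| = 0.69315 / 0.072615

doubling time ≈ 9.55 weeks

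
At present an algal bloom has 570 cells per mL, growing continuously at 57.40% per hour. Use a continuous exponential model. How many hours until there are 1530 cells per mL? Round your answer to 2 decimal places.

t ≈ 1.72 hours

1530 = 570 · e^(0.574·t)
t = ln(1530/570) / 0.574 = ln(2.68421) / 0.574 = 0.98739 / 0.574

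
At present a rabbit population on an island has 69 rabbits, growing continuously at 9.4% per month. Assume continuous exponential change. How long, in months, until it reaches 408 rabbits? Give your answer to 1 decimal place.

408 = 69 · e^(0.094·t)
t = ln(408/69) / 0.094 = ln(5.91304) / 0.094 = 1.77716 / 0.094

t ≈ 18.9 months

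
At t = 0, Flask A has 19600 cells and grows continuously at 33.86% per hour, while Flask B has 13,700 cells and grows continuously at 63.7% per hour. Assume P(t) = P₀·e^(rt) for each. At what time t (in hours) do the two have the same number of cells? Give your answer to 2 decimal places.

19600·e^(0.3386t) = 13700·e^(0.637t)
19600/13700 = e^((0.637 − 0.3386)t) → ln(1.43066) = 0.2984·t
t = 0.35813 / 0.2984

t ≈ 1.20 hours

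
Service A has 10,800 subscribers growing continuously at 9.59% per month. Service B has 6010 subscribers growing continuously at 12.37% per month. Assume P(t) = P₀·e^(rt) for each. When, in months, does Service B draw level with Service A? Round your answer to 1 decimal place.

t ≈ 21.1 months

10800·e^(0.0959t) = 6010·e^(0.1237t)
10800/6010 = e^((0.1237 − 0.0959)t) → ln(1.797) = 0.0278·t
t = 0.58612 / 0.0278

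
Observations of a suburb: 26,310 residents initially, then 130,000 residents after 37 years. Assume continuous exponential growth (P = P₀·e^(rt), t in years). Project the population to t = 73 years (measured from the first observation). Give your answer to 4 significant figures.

r = ln(130000/26310) / 37 ≈ 0.043178 per year
P(73) = 26310 · e^(0.043178·73) = 26310 · 23.38261 ≈ 615196.56

≈ 615,200 residents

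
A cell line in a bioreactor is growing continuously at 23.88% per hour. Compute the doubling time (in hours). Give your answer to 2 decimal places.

doubling time ≈ 2.90 hours

doubling time = ln(2) / |r| = 0.69315 / 0.2388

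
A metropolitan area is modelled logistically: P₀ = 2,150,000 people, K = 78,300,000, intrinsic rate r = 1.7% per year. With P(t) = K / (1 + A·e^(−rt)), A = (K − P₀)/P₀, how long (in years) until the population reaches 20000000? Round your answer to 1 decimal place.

t ≈ 146.9 years

A = (78300000 − 2150000)/2150000 = 35.4186
20000000 = 78300000/(1 + 35.4186·e^(−0.017t)) → 1 + 35.4186·e^(−0.017t) = 3.915
e^(−0.017t) = 0.082301 → t = ln(12.15046)/0.017 = 2.49737/0.017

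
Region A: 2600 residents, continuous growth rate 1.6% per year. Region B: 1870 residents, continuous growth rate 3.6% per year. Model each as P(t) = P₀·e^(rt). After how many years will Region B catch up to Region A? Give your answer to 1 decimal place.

t ≈ 16.5 years

2600·e^(0.016t) = 1870·e^(0.036t)
2600/1870 = e^((0.036 − 0.016)t) → ln(1.39037) = 0.02·t
t = 0.32957 / 0.02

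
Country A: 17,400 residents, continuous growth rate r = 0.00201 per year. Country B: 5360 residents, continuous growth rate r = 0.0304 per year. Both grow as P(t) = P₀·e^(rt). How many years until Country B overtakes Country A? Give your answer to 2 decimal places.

t ≈ 41.48 years

17400·e^(0.00201t) = 5360·e^(0.0304t)
17400/5360 = e^((0.0304 − 0.00201)t) → ln(3.24627) = 0.02839·t
t = 1.17751 / 0.02839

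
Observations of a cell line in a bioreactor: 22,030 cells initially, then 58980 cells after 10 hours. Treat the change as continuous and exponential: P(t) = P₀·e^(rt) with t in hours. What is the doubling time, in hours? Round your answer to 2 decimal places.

doubling time ≈ 7.04 hours

r = ln(58980/22030) / 10 = ln(2.67726) / 10 ≈ 0.098479 per hour
doubling time = ln 2 / |r| = 0.69315 / 0.098479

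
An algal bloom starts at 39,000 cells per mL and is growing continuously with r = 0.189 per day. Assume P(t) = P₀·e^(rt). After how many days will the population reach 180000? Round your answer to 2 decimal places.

180000 = 39000 · e^(0.189·t)
t = ln(180000/39000) / 0.189 = ln(4.61538) / 0.189 = 1.5294 / 0.189

t ≈ 8.09 days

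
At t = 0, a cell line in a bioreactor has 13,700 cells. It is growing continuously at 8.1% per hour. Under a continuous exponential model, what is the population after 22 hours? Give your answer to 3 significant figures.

≈ 81,400 cells

P(22) = 13700 · e^(0.081·22) = 13700 · e^(1.782)
= 13700 · 5.94173 ≈ 81401.67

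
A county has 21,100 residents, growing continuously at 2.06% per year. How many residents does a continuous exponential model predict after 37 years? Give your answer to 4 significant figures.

≈ 45,220 residents

P(37) = 21100 · e^(0.0206·37) = 21100 · e^(0.7622)
= 21100 · 2.14299 ≈ 45217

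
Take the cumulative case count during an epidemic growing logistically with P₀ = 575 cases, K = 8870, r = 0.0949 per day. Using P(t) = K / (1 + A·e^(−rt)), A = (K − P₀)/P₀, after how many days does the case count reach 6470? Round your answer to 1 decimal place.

t ≈ 38.6 days

A = (8870 − 575)/575 = 14.42609
6470 = 8870/(1 + 14.42609·e^(−0.0949t)) → 1 + 14.42609·e^(−0.0949t) = 1.37094
e^(−0.0949t) = 0.025713 → t = ln(38.89033)/0.0949 = 3.66075/0.0949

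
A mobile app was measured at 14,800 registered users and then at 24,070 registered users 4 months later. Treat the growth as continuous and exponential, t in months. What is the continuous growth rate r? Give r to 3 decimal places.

24070 = 14800 · e^(r·4)
e^(4r) = 24070/14800 = 1.62635
r = ln(1.62635) / 4 = 0.48634 / 4

r ≈ 0.122 per month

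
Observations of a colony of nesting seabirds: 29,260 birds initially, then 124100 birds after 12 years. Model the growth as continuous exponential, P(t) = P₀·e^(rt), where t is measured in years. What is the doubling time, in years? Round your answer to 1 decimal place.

doubling time ≈ 5.8 years

r = ln(124100/29260) / 12 = ln(4.24129) / 12 ≈ 0.120406 per year
doubling time = ln 2 / |r| = 0.69315 / 0.120406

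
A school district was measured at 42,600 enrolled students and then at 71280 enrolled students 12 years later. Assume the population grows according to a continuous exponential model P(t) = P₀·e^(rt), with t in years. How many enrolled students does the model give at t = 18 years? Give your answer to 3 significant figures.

≈ 92,200 enrolled students

r = ln(71280/42600) / 12 ≈ 0.042897 per year
P(18) = 42600 · e^(0.042897·18) = 42600 · 2.1644 ≈ 92203.36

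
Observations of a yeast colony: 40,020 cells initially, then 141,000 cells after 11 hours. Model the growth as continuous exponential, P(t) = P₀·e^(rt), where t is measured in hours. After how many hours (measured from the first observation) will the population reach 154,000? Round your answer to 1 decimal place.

t ≈ 11.8 hours

r = ln(141000/40020) / 11 ≈ 0.114489 per hour
t = ln(154000/40020) / r = 1.34757 / 0.114489 ≈ 11.77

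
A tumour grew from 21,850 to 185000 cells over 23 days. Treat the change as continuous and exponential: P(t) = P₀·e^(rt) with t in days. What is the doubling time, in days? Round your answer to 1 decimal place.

r = ln(185000/21850) / 23 = ln(8.46682) / 23 ≈ 0.092876 per day
doubling time = ln 2 / |r| = 0.69315 / 0.092876

doubling time ≈ 7.5 days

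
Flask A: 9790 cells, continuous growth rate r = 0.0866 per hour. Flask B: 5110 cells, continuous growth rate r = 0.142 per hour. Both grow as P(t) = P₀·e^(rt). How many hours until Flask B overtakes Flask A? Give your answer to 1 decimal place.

9790·e^(0.0866t) = 5110·e^(0.142t)
9790/5110 = e^((0.142 − 0.0866)t) → ln(1.91585) = 0.0554·t
t = 0.65016 / 0.0554

t ≈ 11.7 hours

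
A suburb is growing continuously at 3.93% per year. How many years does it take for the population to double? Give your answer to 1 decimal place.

doubling time = ln(2) / |r| = 0.69315 / 0.0393

doubling time ≈ 17.6 years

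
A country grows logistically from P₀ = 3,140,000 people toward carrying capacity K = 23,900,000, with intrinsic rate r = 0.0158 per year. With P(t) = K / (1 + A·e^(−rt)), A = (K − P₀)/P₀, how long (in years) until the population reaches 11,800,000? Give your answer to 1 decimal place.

t ≈ 118.0 years

A = (23900000 − 3140000)/3140000 = 6.61146
11800000 = 23900000/(1 + 6.61146·e^(−0.0158t)) → 1 + 6.61146·e^(−0.0158t) = 2.02542
e^(−0.0158t) = 0.155098 → t = ln(6.44754)/0.0158 = 1.8637/0.0158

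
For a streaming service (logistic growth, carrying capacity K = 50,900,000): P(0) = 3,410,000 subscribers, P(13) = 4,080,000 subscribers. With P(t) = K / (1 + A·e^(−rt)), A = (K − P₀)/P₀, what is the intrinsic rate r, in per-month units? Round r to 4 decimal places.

r ≈ 0.0149 per month

A = (50900000 − 3410000)/3410000 = 13.92669
4080000 = 50900000/(1 + 13.92669·e^(−r·13)) → e^(−13r) = (12.47549 − 1)/13.92669 = 0.823993
r = −ln(0.823993)/13 = 0.19359/13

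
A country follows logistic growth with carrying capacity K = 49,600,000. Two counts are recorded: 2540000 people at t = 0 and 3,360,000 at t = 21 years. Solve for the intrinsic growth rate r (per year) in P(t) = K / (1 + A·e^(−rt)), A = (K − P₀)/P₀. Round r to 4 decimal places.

r ≈ 0.0142 per year

A = (49600000 − 2540000)/2540000 = 18.52756
3360000 = 49600000/(1 + 18.52756·e^(−r·21)) → e^(−21r) = (14.7619 − 1)/18.52756 = 0.74278
r = −ln(0.74278)/21 = 0.29736/21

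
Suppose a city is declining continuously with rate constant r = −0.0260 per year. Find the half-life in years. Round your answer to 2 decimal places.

half-life = ln(2) / |r| = 0.69315 / 0.026

half-life ≈ 26.66 years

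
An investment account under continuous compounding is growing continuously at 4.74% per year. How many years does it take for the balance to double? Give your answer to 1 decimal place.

doubling time ≈ 14.6 years

doubling time = ln(2) / |r| = 0.69315 / 0.0474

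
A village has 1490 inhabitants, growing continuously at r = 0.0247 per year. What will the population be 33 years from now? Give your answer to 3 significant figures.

P(33) = 1490 · e^(0.0247·33) = 1490 · e^(0.8151)
= 1490 · 2.2594 ≈ 3366.51

≈ 3,370 inhabitants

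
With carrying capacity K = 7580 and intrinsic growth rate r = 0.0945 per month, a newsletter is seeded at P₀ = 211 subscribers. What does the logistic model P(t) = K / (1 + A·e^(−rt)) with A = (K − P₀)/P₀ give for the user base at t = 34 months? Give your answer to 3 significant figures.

A = (7580 − 211)/211 = 34.92417
P(34) = 7580 / (1 + 34.92417·e^(−0.0945·34)) = 7580 / (1 + 34.92417·0.040236)
= 7580 / 2.4052 ≈ 3151.51

≈ 3,150 subscribers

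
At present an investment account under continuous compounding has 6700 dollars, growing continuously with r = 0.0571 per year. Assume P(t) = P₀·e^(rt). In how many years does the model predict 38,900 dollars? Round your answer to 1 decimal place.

t ≈ 30.8 years

38900 = 6700 · e^(0.0571·t)
t = ln(38900/6700) / 0.0571 = ln(5.80597) / 0.0571 = 1.75889 / 0.0571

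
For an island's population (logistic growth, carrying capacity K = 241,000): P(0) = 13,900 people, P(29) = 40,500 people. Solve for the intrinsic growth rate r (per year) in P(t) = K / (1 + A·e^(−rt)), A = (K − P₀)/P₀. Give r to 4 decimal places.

r ≈ 0.0412 per year

A = (241000 − 13900)/13900 = 16.33813
40500 = 241000/(1 + 16.33813·e^(−r·29)) → e^(−29r) = (5.95062 − 1)/16.33813 = 0.30301
r = −ln(0.30301)/29 = 1.19399/29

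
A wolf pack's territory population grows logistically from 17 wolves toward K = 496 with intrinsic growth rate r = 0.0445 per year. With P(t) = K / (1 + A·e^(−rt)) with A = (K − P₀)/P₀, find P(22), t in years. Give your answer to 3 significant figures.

≈ 42.8 wolves

A = (496 − 17)/17 = 28.17647
P(22) = 496 / (1 + 28.17647·e^(−0.0445·22)) = 496 / (1 + 28.17647·0.375687)
= 496 / 11.58552 ≈ 42.81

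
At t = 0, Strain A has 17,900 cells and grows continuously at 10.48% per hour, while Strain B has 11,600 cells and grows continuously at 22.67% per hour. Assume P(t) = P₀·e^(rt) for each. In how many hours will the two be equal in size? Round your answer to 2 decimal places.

17900·e^(0.1048t) = 11600·e^(0.2267t)
17900/11600 = e^((0.2267 − 0.1048)t) → ln(1.5431) = 0.1219·t
t = 0.4338 / 0.1219

t ≈ 3.56 hours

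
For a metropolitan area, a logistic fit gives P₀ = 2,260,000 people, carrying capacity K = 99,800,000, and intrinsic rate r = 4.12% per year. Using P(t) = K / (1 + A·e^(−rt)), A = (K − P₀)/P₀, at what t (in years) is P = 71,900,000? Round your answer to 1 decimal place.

t ≈ 114.4 years

A = (99800000 − 2260000)/2260000 = 43.15929
71900000 = 99800000/(1 + 43.15929·e^(−0.0412t)) → 1 + 43.15929·e^(−0.0412t) = 1.38804
e^(−0.0412t) = 0.008991 → t = ln(111.22413)/0.0412 = 4.71155/0.0412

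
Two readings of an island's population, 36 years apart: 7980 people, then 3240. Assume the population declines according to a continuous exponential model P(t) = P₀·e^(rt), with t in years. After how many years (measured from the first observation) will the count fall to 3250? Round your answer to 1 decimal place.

r = ln(3240/7980) / 36 ≈ -0.025038 per year
t = ln(3250/7980) / r = -0.89828 / -0.025038 ≈ 35.877

t ≈ 35.9 years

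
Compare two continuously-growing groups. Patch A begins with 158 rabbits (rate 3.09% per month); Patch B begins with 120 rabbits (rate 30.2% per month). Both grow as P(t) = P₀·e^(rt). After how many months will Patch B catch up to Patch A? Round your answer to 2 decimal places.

t ≈ 1.01 months

158·e^(0.0309t) = 120·e^(0.302t)
158/120 = e^((0.302 − 0.0309)t) → ln(1.31667) = 0.2711·t
t = 0.2751 / 0.2711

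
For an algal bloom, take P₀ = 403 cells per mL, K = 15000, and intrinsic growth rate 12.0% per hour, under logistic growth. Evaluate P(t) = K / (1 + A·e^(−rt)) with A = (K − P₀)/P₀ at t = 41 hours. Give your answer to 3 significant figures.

A = (15000 − 403)/403 = 36.22084
P(41) = 15000 / (1 + 36.22084·e^(−0.12·41)) = 15000 / (1 + 36.22084·0.007299)
= 15000 / 1.26438 ≈ 11863.52

≈ 11,900 cells per mL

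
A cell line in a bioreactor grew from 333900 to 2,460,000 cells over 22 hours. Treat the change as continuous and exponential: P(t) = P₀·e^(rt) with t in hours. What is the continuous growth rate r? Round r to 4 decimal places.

2460000 = 333900 · e^(r·22)
e^(22r) = 2460000/333900 = 7.36748
r = ln(7.36748) / 22 = 1.99708 / 22

r ≈ 0.0908 per hour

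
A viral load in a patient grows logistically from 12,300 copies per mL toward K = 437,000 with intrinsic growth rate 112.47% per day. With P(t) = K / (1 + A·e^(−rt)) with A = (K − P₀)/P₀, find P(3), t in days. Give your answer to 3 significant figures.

≈ 200,000 copies per mL

A = (437000 − 12300)/12300 = 34.52846
P(3) = 437000 / (1 + 34.52846·e^(−1.1247·3)) = 437000 / (1 + 34.52846·0.034249)
= 437000 / 2.18256 ≈ 200223.35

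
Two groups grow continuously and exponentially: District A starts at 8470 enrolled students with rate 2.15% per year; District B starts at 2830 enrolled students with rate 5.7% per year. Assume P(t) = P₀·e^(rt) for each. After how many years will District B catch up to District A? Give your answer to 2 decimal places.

8470·e^(0.0215t) = 2830·e^(0.057t)
8470/2830 = e^((0.057 − 0.0215)t) → ln(2.99293) = 0.0355·t
t = 1.09625 / 0.0355

t ≈ 30.88 years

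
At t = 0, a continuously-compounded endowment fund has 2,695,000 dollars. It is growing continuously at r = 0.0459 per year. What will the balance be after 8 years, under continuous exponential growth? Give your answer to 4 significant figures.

≈ 3,891,000 dollars

P(8) = 2695000 · e^(0.0459·8) = 2695000 · e^(0.3672)
= 2695000 · 1.44369 ≈ 3890735.46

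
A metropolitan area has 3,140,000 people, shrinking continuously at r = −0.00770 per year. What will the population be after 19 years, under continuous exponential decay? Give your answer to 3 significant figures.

P(19) = 3140000 · e^(-0.0077·19) = 3140000 · e^(-0.1463)
= 3140000 · 0.8639 ≈ 2712641.27

≈ 2,710,000 people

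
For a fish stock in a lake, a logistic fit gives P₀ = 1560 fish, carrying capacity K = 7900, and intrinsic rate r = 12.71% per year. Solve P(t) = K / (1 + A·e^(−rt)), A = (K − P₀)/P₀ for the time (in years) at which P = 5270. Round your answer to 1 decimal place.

t ≈ 16.5 years

A = (7900 − 1560)/1560 = 4.0641
5270 = 7900/(1 + 4.0641·e^(−0.1271t)) → 1 + 4.0641·e^(−0.1271t) = 1.49905
e^(−0.1271t) = 0.122795 → t = ln(8.14366)/0.1271 = 2.09724/0.1271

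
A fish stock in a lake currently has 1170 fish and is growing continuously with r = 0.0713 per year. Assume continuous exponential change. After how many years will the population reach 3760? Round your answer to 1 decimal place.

t ≈ 16.4 years

3760 = 1170 · e^(0.0713·t)
t = ln(3760/1170) / 0.0713 = ln(3.21368) / 0.0713 = 1.16742 / 0.0713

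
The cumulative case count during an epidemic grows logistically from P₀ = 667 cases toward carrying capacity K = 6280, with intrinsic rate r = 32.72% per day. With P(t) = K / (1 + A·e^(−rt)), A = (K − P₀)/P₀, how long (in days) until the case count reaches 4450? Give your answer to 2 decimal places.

A = (6280 − 667)/667 = 8.41529
4450 = 6280/(1 + 8.41529·e^(−0.3272t)) → 1 + 8.41529·e^(−0.3272t) = 1.41124
e^(−0.3272t) = 0.048868 → t = ln(20.46342)/0.3272 = 3.01864/0.3272

t ≈ 9.23 days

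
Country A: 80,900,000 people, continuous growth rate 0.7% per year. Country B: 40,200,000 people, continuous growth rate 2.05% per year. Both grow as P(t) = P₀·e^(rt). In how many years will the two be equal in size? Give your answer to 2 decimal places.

t ≈ 51.80 years

80900000·e^(0.007t) = 40200000·e^(0.0205t)
80900000/40200000 = e^((0.0205 − 0.007)t) → ln(2.01244) = 0.0135·t
t = 0.69935 / 0.0135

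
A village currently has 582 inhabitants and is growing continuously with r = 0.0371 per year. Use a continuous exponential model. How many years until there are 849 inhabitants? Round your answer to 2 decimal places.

849 = 582 · e^(0.0371·t)
t = ln(849/582) / 0.0371 = ln(1.45876) / 0.0371 = 0.37759 / 0.0371

t ≈ 10.18 years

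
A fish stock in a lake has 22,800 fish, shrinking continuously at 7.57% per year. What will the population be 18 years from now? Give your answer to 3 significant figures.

≈ 5,840 fish

P(18) = 22800 · e^(-0.0757·18) = 22800 · e^(-1.3626)
= 22800 · 0.25599 ≈ 5836.67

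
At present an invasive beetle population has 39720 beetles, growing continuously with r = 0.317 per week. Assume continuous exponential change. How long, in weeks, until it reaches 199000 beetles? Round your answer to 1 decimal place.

199000 = 39720 · e^(0.317·t)
t = ln(199000/39720) / 0.317 = ln(5.01007) / 0.317 = 1.61145 / 0.317

t ≈ 5.1 weeks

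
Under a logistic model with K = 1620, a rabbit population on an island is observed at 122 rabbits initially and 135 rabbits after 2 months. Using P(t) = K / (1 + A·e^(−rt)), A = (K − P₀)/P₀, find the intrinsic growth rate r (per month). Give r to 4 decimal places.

A = (1620 − 122)/122 = 12.27869
135 = 1620/(1 + 12.27869·e^(−r·2)) → e^(−2r) = (12 − 1)/12.27869 = 0.895861
r = −ln(0.895861)/2 = 0.10997/2

r ≈ 0.0550 per month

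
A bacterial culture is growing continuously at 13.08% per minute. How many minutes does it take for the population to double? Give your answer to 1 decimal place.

doubling time ≈ 5.3 minutes

doubling time = ln(2) / |r| = 0.69315 / 0.1308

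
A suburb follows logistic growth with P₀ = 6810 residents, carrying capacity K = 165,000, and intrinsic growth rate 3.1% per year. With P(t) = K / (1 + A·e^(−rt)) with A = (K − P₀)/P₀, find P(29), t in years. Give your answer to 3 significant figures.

A = (165000 − 6810)/6810 = 23.22907
P(29) = 165000 / (1 + 23.22907·e^(−0.031·29)) = 165000 / (1 + 23.22907·0.406976)
= 165000 / 10.45369 ≈ 15783.91

≈ 15,800 residents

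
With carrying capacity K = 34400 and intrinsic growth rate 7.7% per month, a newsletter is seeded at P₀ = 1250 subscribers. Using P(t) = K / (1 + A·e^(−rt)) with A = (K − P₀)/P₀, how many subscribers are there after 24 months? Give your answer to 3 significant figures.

A = (34400 − 1250)/1250 = 26.52
P(24) = 34400 / (1 + 26.52·e^(−0.077·24)) = 34400 / (1 + 26.52·0.157552)
= 34400 / 5.17828 ≈ 6643.14

≈ 6,640 subscribers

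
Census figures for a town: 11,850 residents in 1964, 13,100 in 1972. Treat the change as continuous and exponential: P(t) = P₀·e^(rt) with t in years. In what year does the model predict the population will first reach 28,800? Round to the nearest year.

r = ln(13100/11850) / 8 = 0.10028/8 ≈ 0.012536 per year
t = ln(28800/11850) / r = 0.88805/0.012536 ≈ 70.84 years after 1964

year 2035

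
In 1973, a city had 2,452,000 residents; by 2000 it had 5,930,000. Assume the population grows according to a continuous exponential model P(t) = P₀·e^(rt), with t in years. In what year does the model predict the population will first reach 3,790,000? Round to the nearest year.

r = ln(5930000/2452000) / 27 = 0.88312/27 ≈ 0.032708 per year
t = ln(3790000/2452000) / r = 0.43546/0.032708 ≈ 13.31 years after 1973

year 1986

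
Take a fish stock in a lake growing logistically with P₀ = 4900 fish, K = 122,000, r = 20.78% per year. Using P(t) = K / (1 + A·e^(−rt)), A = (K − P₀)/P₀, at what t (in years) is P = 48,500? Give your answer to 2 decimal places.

A = (122000 − 4900)/4900 = 23.89796
48500 = 122000/(1 + 23.89796·e^(−0.2078t)) → 1 + 23.89796·e^(−0.2078t) = 2.51546
e^(−0.2078t) = 0.063414 → t = ln(15.7694)/0.2078 = 2.75807/0.2078

t ≈ 13.27 years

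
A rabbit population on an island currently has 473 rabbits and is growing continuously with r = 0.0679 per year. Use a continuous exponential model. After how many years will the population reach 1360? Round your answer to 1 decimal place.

1360 = 473 · e^(0.0679·t)
t = ln(1360/473) / 0.0679 = ln(2.87526) / 0.0679 = 1.05614 / 0.0679

t ≈ 15.6 years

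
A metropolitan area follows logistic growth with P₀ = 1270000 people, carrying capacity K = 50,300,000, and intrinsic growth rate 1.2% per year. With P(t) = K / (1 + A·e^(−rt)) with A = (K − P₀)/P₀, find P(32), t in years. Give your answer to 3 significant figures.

A = (50300000 − 1270000)/1270000 = 38.6063
P(32) = 50300000 / (1 + 38.6063·e^(−0.012·32)) = 50300000 / (1 + 38.6063·0.681131)
= 50300000 / 27.29596 ≈ 1842763.3

≈ 1,840,000 people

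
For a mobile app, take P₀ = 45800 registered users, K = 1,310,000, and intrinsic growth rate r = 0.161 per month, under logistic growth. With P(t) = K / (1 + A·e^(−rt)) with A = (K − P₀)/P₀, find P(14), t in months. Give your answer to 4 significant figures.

A = (1310000 − 45800)/45800 = 27.60262
P(14) = 1310000 / (1 + 27.60262·e^(−0.161·14)) = 1310000 / (1 + 27.60262·0.104978)
= 1310000 / 3.89768 ≈ 336097.3

≈ 336,100 registered users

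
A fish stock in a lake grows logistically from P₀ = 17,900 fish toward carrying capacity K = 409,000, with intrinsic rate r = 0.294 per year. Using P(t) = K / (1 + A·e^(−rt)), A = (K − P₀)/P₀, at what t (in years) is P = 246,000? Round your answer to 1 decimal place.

t ≈ 11.9 years

A = (409000 − 17900)/17900 = 21.84916
246000 = 409000/(1 + 21.84916·e^(−0.294t)) → 1 + 21.84916·e^(−0.294t) = 1.6626
e^(−0.294t) = 0.030326 → t = ln(32.97481)/0.294 = 3.49574/0.294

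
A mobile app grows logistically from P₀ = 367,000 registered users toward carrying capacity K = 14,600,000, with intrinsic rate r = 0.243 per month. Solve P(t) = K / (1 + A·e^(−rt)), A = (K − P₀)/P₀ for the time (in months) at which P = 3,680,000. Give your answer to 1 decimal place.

A = (14600000 − 367000)/367000 = 38.78202
3680000 = 14600000/(1 + 38.78202·e^(−0.243t)) → 1 + 38.78202·e^(−0.243t) = 3.96739
e^(−0.243t) = 0.076515 → t = ln(13.0694)/0.243 = 2.57027/0.243

t ≈ 10.6 months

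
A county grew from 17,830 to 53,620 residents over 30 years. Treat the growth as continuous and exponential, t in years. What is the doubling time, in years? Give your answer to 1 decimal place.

r = ln(53620/17830) / 30 = ln(3.00729) / 30 ≈ 0.036701 per year
doubling time = ln 2 / |r| = 0.69315 / 0.036701

doubling time ≈ 18.9 years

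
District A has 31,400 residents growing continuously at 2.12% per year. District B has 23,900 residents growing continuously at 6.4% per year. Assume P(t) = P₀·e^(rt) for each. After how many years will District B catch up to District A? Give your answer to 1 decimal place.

t ≈ 6.4 years

31400·e^(0.0212t) = 23900·e^(0.064t)
31400/23900 = e^((0.064 − 0.0212)t) → ln(1.31381) = 0.0428·t
t = 0.27293 / 0.0428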